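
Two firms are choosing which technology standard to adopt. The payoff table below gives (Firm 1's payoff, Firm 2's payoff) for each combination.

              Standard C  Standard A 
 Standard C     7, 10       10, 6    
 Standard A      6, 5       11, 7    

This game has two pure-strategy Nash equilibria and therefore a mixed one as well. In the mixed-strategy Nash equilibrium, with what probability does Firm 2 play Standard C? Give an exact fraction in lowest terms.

Firm 2's mix q on Standard C must make Firm 1 indifferent between Standard C and Standard A.
Firm 1's payoff from Standard C: 7q + 10(1−q). From Standard A: 6q + 11(1−q).
Set equal: 1q = 1(1−q) → q = 1/2.

1/2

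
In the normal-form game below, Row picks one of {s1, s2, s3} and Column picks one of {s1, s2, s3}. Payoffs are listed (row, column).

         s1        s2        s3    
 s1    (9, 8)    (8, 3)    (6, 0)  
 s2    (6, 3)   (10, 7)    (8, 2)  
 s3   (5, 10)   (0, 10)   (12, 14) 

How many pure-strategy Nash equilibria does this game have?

3

Both s1: Row gets 9 (best alternative 6); Column gets 8 (best alternative 3). Neither deviates — NE.
Both s2: Row gets 10 (best alternative 8); Column gets 7 (best alternative 3). Neither deviates — NE.
Both s3: Row gets 12 (best alternative 8); Column gets 14 (best alternative 10). Neither deviates — NE.
(s3, s1) is not a NE: Row would switch to s1 (9 > 5).
No other cell survives both best-response checks, so there are 3 pure NE.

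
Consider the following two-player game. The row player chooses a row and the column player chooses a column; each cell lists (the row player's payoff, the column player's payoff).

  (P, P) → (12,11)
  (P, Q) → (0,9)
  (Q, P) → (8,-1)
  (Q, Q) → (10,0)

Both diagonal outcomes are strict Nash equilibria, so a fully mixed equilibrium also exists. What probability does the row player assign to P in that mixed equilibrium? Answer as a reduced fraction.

The row player's mix p on P must make the column player indifferent between P and Q.
The column player's payoff from P: 11p + (-1)(1−p). From Q: 9p + 0(1−p).
Set equal: 2p = 1(1−p) → p = 1/3.

1/3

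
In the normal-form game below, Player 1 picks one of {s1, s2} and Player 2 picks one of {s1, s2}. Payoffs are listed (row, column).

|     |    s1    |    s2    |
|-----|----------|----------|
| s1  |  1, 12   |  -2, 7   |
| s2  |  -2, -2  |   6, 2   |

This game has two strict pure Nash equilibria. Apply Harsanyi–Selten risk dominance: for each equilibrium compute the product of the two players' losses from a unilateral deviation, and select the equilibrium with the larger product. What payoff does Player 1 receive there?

At both s1: Player 1 loses 1 − (-2) = 3 by deviating; Player 2 loses 12 − 7 = 5. Product = 3·5 = 15.
At both s2: Player 1 loses 6 − (-2) = 8 by deviating; Player 2 loses 2 − (-2) = 4. Product = 8·4 = 32.
32 > 15, so both s2 is risk-dominant. Player 1's payoff there is 6.

6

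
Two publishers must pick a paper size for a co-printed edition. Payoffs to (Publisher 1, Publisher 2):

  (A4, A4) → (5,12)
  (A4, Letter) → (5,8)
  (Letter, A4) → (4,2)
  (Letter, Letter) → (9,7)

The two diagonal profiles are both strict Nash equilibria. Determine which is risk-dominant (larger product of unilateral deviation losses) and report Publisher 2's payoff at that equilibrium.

At both A4: Publisher 1 loses 5 − 4 = 1 by deviating; Publisher 2 loses 12 − 8 = 4. Product = 1·4 = 4.
At both Letter: Publisher 1 loses 9 − 5 = 4 by deviating; Publisher 2 loses 7 − 2 = 5. Product = 4·5 = 20.
20 > 4, so both Letter is risk-dominant. Publisher 2's payoff there is 7.

7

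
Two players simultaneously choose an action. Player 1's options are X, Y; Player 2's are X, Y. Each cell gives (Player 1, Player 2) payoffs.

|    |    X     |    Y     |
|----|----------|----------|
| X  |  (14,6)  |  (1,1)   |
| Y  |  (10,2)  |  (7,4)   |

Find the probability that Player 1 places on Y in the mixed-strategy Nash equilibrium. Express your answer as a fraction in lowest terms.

Player 1's mix p on X must make Player 2 indifferent between X and Y.
Player 2's payoff from X: 6p + 2(1−p). From Y: 1p + 4(1−p).
Set equal: 5p = 2(1−p) → p = 2/7.
Probability on Y is 1 − 2/7 = 5/7.

5/7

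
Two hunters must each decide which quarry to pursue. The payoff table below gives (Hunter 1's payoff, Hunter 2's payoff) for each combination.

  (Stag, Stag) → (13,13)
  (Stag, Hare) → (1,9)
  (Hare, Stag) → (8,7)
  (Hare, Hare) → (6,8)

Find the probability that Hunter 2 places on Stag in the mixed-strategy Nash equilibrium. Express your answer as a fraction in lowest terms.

1/2

Hunter 2's mix q on Stag must make Hunter 1 indifferent between Stag and Hare.
Hunter 1's payoff from Stag: 13q + 1(1−q). From Hare: 8q + 6(1−q).
Set equal: 5q = 5(1−q) → q = 5/10 = 1/2.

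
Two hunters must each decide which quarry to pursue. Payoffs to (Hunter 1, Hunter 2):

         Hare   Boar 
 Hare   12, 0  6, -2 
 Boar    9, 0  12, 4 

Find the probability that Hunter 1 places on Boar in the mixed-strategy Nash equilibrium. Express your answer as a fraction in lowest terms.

1/3

Hunter 1's mix p on Hare must make Hunter 2 indifferent between Hare and Boar.
Hunter 2's payoff from Hare: 0p + 0(1−p). From Boar: (-2)p + 4(1−p).
Set equal: 2p = 4(1−p) → p = 4/6 = 2/3.
Probability on Boar is 1 − 2/3 = 1/3.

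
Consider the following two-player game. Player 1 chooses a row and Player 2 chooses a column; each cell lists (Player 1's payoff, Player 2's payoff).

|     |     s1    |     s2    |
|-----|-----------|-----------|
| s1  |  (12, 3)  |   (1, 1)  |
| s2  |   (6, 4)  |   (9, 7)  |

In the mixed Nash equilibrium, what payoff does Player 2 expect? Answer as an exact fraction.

Player 1 mixes with probability p on s1, chosen so Player 2 is indifferent: 3p + 4(1−p) = 1p + 7(1−p) gives p = 3/5.
Player 2's expected payoff is 3·3/5 + 4·2/5 = 17/5.

17/5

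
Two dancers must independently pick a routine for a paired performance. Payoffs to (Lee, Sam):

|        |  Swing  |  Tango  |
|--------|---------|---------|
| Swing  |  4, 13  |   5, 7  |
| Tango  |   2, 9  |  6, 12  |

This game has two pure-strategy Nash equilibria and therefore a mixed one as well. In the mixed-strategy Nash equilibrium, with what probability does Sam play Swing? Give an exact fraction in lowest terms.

Sam's mix q on Swing must make Lee indifferent between Swing and Tango.
Lee's payoff from Swing: 4q + 5(1−q). From Tango: 2q + 6(1−q).
Set equal: 2q = 1(1−q) → q = 1/3.

1/3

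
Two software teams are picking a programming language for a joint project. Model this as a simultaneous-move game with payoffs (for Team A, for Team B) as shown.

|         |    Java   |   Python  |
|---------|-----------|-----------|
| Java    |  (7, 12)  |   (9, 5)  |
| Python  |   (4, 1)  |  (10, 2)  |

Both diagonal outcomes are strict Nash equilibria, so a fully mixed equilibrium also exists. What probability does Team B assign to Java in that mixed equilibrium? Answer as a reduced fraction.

1/4

Team B's mix q on Java must make Team A indifferent between Java and Python.
Team A's payoff from Java: 7q + 9(1−q). From Python: 4q + 10(1−q).
Set equal: 3q = 1(1−q) → q = 1/4.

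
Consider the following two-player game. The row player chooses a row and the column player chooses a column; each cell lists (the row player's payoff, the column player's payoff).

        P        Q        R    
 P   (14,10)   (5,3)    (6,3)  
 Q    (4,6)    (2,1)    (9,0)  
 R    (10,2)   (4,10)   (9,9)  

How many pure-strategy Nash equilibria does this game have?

1

Both P: the row player gets 14 (best alternative 10); the column player gets 10 (best alternative 3). Neither deviates — NE.
Both R is not a NE: the column player would switch to Q (10 > 9).
No other cell survives both best-response checks, so there is 1 pure NE.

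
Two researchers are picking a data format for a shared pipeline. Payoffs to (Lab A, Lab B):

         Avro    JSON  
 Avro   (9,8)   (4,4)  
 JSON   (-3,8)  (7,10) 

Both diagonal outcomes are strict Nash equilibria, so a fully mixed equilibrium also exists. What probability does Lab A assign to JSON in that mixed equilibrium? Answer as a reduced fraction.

Lab A's mix p on Avro must make Lab B indifferent between Avro and JSON.
Lab B's payoff from Avro: 8p + 8(1−p). From JSON: 4p + 10(1−p).
Set equal: 4p = 2(1−p) → p = 2/6 = 1/3.
Probability on JSON is 1 − 1/3 = 2/3.

2/3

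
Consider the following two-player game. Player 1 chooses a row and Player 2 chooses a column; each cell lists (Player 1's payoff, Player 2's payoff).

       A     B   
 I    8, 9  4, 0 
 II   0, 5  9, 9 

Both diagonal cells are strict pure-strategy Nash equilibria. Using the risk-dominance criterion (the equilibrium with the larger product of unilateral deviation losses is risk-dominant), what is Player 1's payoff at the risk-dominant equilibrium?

At (I, A): Player 1 loses 8 − 0 = 8 by deviating; Player 2 loses 9 − 0 = 9. Product = 8·9 = 72.
At (II, B): Player 1 loses 9 − 4 = 5 by deviating; Player 2 loses 9 − 5 = 4. Product = 5·4 = 20.
72 > 20, so (I, A) is risk-dominant. Player 1's payoff there is 8.

8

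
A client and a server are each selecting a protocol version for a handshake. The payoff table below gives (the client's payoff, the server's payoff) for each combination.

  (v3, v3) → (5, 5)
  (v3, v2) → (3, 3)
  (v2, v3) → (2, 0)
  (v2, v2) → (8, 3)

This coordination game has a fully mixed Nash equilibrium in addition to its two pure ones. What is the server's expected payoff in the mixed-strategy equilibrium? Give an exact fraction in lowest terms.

The client mixes with probability p on v3, chosen so the server is indifferent: 5p + 0(1−p) = 3p + 3(1−p) gives p = 3/5.
The server's expected payoff is 5·3/5 + 0·2/5 = 3.

3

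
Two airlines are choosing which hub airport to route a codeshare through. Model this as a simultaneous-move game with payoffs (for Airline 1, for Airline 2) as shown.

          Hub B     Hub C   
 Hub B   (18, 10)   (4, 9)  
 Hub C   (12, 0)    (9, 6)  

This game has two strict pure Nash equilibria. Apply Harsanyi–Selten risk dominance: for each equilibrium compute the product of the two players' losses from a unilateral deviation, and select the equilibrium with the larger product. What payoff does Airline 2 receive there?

6

At both Hub B: Airline 1 loses 18 − 12 = 6 by deviating; Airline 2 loses 10 − 9 = 1. Product = 6·1 = 6.
At both Hub C: Airline 1 loses 9 − 4 = 5 by deviating; Airline 2 loses 6 − 0 = 6. Product = 5·6 = 30.
30 > 6, so both Hub C is risk-dominant. Airline 2's payoff there is 6.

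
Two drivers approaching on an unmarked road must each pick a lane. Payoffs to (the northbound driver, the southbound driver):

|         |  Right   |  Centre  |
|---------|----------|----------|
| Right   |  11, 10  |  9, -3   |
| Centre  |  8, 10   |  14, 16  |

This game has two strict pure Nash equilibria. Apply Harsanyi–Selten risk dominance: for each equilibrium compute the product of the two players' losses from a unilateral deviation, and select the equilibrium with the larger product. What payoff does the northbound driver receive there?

At both Right: the northbound driver loses 11 − 8 = 3 by deviating; the southbound driver loses 10 − (-3) = 13. Product = 3·13 = 39.
At both Centre: the northbound driver loses 14 − 9 = 5 by deviating; the southbound driver loses 16 − 10 = 6. Product = 5·6 = 30.
39 > 30, so both Right is risk-dominant. The northbound driver's payoff there is 11.

11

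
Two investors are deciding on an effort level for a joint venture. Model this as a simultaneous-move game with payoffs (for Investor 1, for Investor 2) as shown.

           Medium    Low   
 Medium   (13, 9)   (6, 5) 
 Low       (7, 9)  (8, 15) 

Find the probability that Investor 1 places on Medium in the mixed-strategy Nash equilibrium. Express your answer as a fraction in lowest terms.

3/5

Investor 1's mix p on Medium must make Investor 2 indifferent between Medium and Low.
Investor 2's payoff from Medium: 9p + 9(1−p). From Low: 5p + 15(1−p).
Set equal: 4p = 6(1−p) → p = 6/10 = 3/5.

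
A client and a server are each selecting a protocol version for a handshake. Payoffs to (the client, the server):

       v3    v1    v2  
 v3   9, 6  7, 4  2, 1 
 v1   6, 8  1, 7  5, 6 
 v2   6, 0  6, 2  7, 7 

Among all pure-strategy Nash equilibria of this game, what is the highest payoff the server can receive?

7

Both v3 is a pure NE (the client: 9 ≥ 6; the server: 6 ≥ 4). The server gets 6.
Both v2 is a pure NE (the client: 7 ≥ 5; the server: 7 ≥ 2). The server gets 7.
Every other cell has a profitable deviation for at least one player. Highest of {6, 7} is 7.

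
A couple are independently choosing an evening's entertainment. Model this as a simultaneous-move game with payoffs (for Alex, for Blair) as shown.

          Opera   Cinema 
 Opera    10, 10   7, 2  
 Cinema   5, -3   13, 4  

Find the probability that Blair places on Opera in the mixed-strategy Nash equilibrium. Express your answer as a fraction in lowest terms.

6/11

Blair's mix q on Opera must make Alex indifferent between Opera and Cinema.
Alex's payoff from Opera: 10q + 7(1−q). From Cinema: 5q + 13(1−q).
Set equal: 5q = 6(1−q) → q = 6/11.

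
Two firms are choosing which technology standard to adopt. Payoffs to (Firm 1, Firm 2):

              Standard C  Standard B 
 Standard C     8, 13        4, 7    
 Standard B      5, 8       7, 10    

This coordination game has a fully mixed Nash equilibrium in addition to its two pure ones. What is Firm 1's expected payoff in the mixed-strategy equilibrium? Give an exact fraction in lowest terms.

Firm 2 mixes with probability q on Standard C, chosen so Firm 1 is indifferent: 8q + 4(1−q) = 5q + 7(1−q) gives q = 1/2.
Firm 1's expected payoff (from either row, since indifferent) is 8·1/2 + 4·1/2 = 6.

6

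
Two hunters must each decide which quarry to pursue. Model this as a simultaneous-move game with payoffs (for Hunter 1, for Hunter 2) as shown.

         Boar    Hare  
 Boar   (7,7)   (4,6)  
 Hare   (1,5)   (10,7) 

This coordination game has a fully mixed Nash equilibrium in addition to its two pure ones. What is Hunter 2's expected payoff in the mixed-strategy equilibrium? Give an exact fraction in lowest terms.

19/3

Hunter 1 mixes with probability p on Boar, chosen so Hunter 2 is indifferent: 7p + 5(1−p) = 6p + 7(1−p) gives p = 2/3.
Hunter 2's expected payoff is 7·2/3 + 5·1/3 = 19/3.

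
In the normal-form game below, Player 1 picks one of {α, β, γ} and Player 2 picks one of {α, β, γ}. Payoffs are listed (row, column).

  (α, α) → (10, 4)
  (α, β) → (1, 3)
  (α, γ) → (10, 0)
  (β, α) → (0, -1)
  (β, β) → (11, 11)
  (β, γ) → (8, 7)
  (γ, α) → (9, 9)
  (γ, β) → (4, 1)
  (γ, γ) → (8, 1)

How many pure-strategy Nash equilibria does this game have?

Both α: Player 1 gets 10 (best alternative 9); Player 2 gets 4 (best alternative 3). Neither deviates — NE.
Both β: Player 1 gets 11 (best alternative 4); Player 2 gets 11 (best alternative 7). Neither deviates — NE.
Both γ is not a NE: Player 1 would switch to α (10 > 8).
No other cell survives both best-response checks, so there are 2 pure NE.

2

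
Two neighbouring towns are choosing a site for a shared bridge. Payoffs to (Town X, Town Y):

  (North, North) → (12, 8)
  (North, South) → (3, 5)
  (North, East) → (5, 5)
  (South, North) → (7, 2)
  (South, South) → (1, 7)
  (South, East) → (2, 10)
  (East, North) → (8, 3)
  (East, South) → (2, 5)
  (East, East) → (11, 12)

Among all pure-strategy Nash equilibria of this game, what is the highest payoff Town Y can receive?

Both North is a pure NE (Town X: 12 ≥ 8; Town Y: 8 ≥ 5). Town Y gets 8.
Both East is a pure NE (Town X: 11 ≥ 5; Town Y: 12 ≥ 5). Town Y gets 12.
Every other cell has a profitable deviation for at least one player. Highest of {8, 12} is 12.

12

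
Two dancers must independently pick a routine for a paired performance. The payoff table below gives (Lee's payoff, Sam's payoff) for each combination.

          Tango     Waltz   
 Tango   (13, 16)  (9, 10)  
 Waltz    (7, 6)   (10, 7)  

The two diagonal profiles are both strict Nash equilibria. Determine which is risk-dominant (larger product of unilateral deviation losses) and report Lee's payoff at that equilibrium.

13

At both Tango: Lee loses 13 − 7 = 6 by deviating; Sam loses 16 − 10 = 6. Product = 6·6 = 36.
At both Waltz: Lee loses 10 − 9 = 1 by deviating; Sam loses 7 − 6 = 1. Product = 1·1 = 1.
36 > 1, so both Tango is risk-dominant. Lee's payoff there is 13.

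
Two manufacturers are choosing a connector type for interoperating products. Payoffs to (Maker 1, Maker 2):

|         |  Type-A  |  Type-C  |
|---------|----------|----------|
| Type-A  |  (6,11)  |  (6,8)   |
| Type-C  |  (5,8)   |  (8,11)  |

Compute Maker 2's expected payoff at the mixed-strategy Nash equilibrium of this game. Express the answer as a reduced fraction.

Maker 1 mixes with probability p on Type-A, chosen so Maker 2 is indifferent: 11p + 8(1−p) = 8p + 11(1−p) gives p = 1/2.
Maker 2's expected payoff is 11·1/2 + 8·1/2 = 19/2.

19/2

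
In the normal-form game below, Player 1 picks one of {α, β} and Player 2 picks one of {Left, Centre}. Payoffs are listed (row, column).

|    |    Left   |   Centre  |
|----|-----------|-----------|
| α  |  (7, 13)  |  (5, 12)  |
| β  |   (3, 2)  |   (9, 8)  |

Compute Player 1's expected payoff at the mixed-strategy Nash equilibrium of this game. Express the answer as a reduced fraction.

Player 2 mixes with probability q on Left, chosen so Player 1 is indifferent: 7q + 5(1−q) = 3q + 9(1−q) gives q = 1/2.
Player 1's expected payoff (from either row, since indifferent) is 7·1/2 + 5·1/2 = 6.

6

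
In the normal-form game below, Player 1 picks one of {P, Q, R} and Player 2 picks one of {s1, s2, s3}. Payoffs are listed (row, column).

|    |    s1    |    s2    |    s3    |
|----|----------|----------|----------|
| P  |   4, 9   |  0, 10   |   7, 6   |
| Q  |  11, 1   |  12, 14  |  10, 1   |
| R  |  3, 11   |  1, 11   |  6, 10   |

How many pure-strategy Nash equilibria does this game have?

(Q, s2): Player 1 gets 12 (best alternative 1); Player 2 gets 14 (best alternative 1). Neither deviates — NE.
(P, s1) is not a NE: Player 1 would switch to Q (11 > 4).
No other cell survives both best-response checks, so there is 1 pure NE.

1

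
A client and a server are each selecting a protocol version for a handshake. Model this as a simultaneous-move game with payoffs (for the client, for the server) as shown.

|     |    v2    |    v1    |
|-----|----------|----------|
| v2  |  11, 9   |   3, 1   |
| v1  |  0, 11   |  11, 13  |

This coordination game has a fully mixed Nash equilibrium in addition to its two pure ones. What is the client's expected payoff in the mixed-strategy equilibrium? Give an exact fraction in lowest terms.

121/19

The server mixes with probability q on v2, chosen so the client is indifferent: 11q + 3(1−q) = 0q + 11(1−q) gives q = 8/19.
The client's expected payoff (from either row, since indifferent) is 11·8/19 + 3·11/19 = 121/19.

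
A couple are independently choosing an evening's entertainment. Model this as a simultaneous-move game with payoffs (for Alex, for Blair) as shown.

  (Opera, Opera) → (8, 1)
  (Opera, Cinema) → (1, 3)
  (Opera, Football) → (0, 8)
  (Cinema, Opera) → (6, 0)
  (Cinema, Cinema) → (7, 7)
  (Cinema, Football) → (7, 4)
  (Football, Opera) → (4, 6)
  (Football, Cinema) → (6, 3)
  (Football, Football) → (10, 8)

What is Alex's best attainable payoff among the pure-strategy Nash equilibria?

Both Cinema is a pure NE (Alex: 7 ≥ 6; Blair: 7 ≥ 4). Alex gets 7.
Both Football is a pure NE (Alex: 10 ≥ 7; Blair: 8 ≥ 6). Alex gets 10.
Every other cell has a profitable deviation for at least one player. Highest of {7, 10} is 10.

10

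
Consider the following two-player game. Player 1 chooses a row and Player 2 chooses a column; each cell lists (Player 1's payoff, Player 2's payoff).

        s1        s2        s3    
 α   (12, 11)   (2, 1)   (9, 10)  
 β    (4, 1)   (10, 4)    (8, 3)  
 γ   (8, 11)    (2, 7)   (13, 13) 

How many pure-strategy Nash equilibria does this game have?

(α, s1): Player 1 gets 12 (best alternative 8); Player 2 gets 11 (best alternative 10). Neither deviates — NE.
(β, s2): Player 1 gets 10 (best alternative 2); Player 2 gets 4 (best alternative 3). Neither deviates — NE.
(γ, s3): Player 1 gets 13 (best alternative 9); Player 2 gets 13 (best alternative 11). Neither deviates — NE.
(β, s1) is not a NE: Player 1 would switch to α (12 > 4).
No other cell survives both best-response checks, so there are 3 pure NE.

3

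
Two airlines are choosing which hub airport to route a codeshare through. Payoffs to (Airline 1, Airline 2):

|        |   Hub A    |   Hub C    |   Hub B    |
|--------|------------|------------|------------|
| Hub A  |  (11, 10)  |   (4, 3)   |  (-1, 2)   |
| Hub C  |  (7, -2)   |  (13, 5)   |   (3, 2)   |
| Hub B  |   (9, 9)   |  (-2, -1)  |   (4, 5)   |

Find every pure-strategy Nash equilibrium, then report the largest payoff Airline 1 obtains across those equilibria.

Both Hub A is a pure NE (Airline 1: 11 ≥ 9; Airline 2: 10 ≥ 3). Airline 1 gets 11.
Both Hub C is a pure NE (Airline 1: 13 ≥ 4; Airline 2: 5 ≥ 2). Airline 1 gets 13.
Every other cell has a profitable deviation for at least one player. Highest of {11, 13} is 13.

13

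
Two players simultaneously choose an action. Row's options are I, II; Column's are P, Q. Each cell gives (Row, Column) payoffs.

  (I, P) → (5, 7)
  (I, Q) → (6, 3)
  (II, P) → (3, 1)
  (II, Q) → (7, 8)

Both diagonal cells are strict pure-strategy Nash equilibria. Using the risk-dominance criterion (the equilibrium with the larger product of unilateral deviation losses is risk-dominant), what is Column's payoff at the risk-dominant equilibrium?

At (I, P): Row loses 5 − 3 = 2 by deviating; Column loses 7 − 3 = 4. Product = 2·4 = 8.
At (II, Q): Row loses 7 − 6 = 1 by deviating; Column loses 8 − 1 = 7. Product = 1·7 = 7.
8 > 7, so (I, P) is risk-dominant. Column's payoff there is 7.

7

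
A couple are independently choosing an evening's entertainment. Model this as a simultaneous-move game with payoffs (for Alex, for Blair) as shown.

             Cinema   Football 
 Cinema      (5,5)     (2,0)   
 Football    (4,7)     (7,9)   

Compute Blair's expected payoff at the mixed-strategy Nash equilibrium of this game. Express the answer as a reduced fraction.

45/7

Alex mixes with probability p on Cinema, chosen so Blair is indifferent: 5p + 7(1−p) = 0p + 9(1−p) gives p = 2/7.
Blair's expected payoff is 5·2/7 + 7·5/7 = 45/7.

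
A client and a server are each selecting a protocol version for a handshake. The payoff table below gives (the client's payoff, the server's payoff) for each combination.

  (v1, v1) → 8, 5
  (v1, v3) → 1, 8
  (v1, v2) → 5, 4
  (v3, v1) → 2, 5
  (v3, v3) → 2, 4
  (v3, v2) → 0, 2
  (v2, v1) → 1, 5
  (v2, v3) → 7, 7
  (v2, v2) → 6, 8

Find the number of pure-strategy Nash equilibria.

1

Both v2: the client gets 6 (best alternative 5); the server gets 8 (best alternative 7). Neither deviates — NE.
Both v3 is not a NE: the client would switch to v2 (7 > 2).
No other cell survives both best-response checks, so there is 1 pure NE.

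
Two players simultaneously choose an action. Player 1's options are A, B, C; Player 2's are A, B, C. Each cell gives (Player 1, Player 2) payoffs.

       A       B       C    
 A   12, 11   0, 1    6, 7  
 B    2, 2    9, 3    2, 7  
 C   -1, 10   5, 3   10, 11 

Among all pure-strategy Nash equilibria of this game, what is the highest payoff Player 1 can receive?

12

Both A is a pure NE (Player 1: 12 ≥ 2; Player 2: 11 ≥ 7). Player 1 gets 12.
Both C is a pure NE (Player 1: 10 ≥ 6; Player 2: 11 ≥ 10). Player 1 gets 10.
Every other cell has a profitable deviation for at least one player. Highest of {12, 10} is 12.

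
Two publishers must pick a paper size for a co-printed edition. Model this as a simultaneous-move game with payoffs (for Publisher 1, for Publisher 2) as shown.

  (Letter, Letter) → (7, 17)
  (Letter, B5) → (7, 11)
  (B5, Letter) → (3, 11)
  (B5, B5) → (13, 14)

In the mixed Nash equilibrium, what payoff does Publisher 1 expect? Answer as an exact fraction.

Publisher 2 mixes with probability q on Letter, chosen so Publisher 1 is indifferent: 7q + 7(1−q) = 3q + 13(1−q) gives q = 3/5.
Publisher 1's expected payoff (from either row, since indifferent) is 7·3/5 + 7·2/5 = 7.

7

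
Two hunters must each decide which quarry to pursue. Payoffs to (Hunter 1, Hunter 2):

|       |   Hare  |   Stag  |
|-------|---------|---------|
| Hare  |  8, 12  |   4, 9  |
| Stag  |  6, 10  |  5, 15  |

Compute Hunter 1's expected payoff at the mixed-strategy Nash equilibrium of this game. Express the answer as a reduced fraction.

16/3

Hunter 2 mixes with probability q on Hare, chosen so Hunter 1 is indifferent: 8q + 4(1−q) = 6q + 5(1−q) gives q = 1/3.
Hunter 1's expected payoff (from either row, since indifferent) is 8·1/3 + 4·2/3 = 16/3.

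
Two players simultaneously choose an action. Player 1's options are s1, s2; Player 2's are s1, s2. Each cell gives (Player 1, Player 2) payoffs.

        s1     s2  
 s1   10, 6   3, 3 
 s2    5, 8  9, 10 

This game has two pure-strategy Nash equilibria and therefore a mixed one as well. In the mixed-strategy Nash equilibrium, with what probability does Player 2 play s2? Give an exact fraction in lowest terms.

Player 2's mix q on s1 must make Player 1 indifferent between s1 and s2.
Player 1's payoff from s1: 10q + 3(1−q). From s2: 5q + 9(1−q).
Set equal: 5q = 6(1−q) → q = 6/11.
Probability on s2 is 1 − 6/11 = 5/11.

5/11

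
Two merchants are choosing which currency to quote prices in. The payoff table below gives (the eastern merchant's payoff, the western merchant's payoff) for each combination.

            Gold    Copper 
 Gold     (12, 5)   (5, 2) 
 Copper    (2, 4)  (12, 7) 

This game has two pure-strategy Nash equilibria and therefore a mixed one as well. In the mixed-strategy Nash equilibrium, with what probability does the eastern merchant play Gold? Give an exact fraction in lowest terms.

1/2

The eastern merchant's mix p on Gold must make the western merchant indifferent between Gold and Copper.
The western merchant's payoff from Gold: 5p + 4(1−p). From Copper: 2p + 7(1−p).
Set equal: 3p = 3(1−p) → p = 3/6 = 1/2.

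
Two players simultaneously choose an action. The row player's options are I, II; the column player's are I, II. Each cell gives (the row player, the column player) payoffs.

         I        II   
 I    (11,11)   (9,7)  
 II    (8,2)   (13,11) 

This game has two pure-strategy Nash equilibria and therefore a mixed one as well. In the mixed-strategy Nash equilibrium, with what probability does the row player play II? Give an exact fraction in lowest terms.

4/13

The row player's mix p on I must make the column player indifferent between I and II.
The column player's payoff from I: 11p + 2(1−p). From II: 7p + 11(1−p).
Set equal: 4p = 9(1−p) → p = 9/13.
Probability on II is 1 − 9/13 = 4/13.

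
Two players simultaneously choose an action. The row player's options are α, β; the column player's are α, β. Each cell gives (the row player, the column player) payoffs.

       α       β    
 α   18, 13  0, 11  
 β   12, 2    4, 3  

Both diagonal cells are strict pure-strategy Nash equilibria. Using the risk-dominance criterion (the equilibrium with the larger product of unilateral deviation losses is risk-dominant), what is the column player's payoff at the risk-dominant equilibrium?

At both α: the row player loses 18 − 12 = 6 by deviating; the column player loses 13 − 11 = 2. Product = 6·2 = 12.
At both β: the row player loses 4 − 0 = 4 by deviating; the column player loses 3 − 2 = 1. Product = 4·1 = 4.
12 > 4, so both α is risk-dominant. The column player's payoff there is 13.

13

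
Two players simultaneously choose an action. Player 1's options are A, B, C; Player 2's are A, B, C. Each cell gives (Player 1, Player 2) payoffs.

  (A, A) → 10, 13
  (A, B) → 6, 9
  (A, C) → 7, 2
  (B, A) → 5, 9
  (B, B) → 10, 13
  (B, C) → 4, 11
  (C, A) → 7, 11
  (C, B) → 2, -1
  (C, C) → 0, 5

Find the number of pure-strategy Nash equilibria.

Both A: Player 1 gets 10 (best alternative 7); Player 2 gets 13 (best alternative 9). Neither deviates — NE.
Both B: Player 1 gets 10 (best alternative 6); Player 2 gets 13 (best alternative 11). Neither deviates — NE.
Both C is not a NE: Player 1 would switch to A (7 > 0).
No other cell survives both best-response checks, so there are 2 pure NE.

2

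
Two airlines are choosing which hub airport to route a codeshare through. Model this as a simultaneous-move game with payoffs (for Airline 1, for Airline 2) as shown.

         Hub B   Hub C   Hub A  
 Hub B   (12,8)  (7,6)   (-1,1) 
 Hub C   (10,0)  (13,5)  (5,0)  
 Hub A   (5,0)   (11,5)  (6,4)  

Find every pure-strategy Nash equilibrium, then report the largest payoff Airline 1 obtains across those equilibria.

Both Hub B is a pure NE (Airline 1: 12 ≥ 10; Airline 2: 8 ≥ 6). Airline 1 gets 12.
Both Hub C is a pure NE (Airline 1: 13 ≥ 11; Airline 2: 5 ≥ 0). Airline 1 gets 13.
Every other cell has a profitable deviation for at least one player. Highest of {12, 13} is 13.

13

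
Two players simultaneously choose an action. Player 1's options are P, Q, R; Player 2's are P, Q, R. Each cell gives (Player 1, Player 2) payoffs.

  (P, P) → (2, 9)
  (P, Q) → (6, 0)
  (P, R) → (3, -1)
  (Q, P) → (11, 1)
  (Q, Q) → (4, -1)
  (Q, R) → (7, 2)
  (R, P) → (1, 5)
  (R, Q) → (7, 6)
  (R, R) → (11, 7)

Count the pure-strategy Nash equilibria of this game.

Both R: Player 1 gets 11 (best alternative 7); Player 2 gets 7 (best alternative 6). Neither deviates — NE.
Both P is not a NE: Player 1 would switch to Q (11 > 2).
No other cell survives both best-response checks, so there is 1 pure NE.

1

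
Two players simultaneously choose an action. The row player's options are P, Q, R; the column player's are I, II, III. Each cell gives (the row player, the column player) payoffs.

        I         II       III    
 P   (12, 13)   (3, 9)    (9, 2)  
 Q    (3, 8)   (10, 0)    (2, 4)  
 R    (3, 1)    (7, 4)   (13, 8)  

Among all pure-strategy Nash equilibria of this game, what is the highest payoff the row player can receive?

(P, I) is a pure NE (the row player: 12 ≥ 3; the column player: 13 ≥ 9). The row player gets 12.
(R, III) is a pure NE (the row player: 13 ≥ 9; the column player: 8 ≥ 4). The row player gets 13.
Every other cell has a profitable deviation for at least one player. Highest of {12, 13} is 13.

13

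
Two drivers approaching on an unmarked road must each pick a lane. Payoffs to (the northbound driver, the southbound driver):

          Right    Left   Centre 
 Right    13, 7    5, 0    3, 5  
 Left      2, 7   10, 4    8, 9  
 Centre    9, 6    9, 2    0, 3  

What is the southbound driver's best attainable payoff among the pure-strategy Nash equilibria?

9

Both Right is a pure NE (the northbound driver: 13 ≥ 9; the southbound driver: 7 ≥ 5). The southbound driver gets 7.
(Left, Centre) is a pure NE (the northbound driver: 8 ≥ 3; the southbound driver: 9 ≥ 7). The southbound driver gets 9.
Every other cell has a profitable deviation for at least one player. Highest of {7, 9} is 9.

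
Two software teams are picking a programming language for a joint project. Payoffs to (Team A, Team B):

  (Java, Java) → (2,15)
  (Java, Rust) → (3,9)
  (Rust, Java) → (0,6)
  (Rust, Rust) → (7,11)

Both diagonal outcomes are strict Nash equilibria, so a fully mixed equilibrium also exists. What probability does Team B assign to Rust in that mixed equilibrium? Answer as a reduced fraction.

Team B's mix q on Java must make Team A indifferent between Java and Rust.
Team A's payoff from Java: 2q + 3(1−q). From Rust: 0q + 7(1−q).
Set equal: 2q = 4(1−q) → q = 4/6 = 2/3.
Probability on Rust is 1 − 2/3 = 1/3.

1/3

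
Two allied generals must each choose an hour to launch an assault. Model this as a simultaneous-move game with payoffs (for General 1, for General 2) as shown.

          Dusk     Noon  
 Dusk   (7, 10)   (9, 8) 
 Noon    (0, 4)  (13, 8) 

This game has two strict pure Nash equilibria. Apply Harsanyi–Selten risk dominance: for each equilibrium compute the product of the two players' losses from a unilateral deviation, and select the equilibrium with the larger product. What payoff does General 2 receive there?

8

At both Dusk: General 1 loses 7 − 0 = 7 by deviating; General 2 loses 10 − 8 = 2. Product = 7·2 = 14.
At both Noon: General 1 loses 13 − 9 = 4 by deviating; General 2 loses 8 − 4 = 4. Product = 4·4 = 16.
16 > 14, so both Noon is risk-dominant. General 2's payoff there is 8.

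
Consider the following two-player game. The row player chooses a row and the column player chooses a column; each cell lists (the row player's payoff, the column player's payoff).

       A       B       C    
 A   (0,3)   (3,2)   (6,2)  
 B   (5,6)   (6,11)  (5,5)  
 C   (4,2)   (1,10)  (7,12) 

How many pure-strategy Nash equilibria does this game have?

Both B: the row player gets 6 (best alternative 3); the column player gets 11 (best alternative 6). Neither deviates — NE.
Both C: the row player gets 7 (best alternative 6); the column player gets 12 (best alternative 10). Neither deviates — NE.
Both A is not a NE: the row player would switch to B (5 > 0).
No other cell survives both best-response checks, so there are 2 pure NE.

2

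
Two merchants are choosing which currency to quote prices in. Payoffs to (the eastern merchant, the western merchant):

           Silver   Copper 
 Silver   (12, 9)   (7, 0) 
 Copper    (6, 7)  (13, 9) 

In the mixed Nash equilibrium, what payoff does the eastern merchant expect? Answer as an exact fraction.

19/2

The western merchant mixes with probability q on Silver, chosen so the eastern merchant is indifferent: 12q + 7(1−q) = 6q + 13(1−q) gives q = 1/2.
The eastern merchant's expected payoff (from either row, since indifferent) is 12·1/2 + 7·1/2 = 19/2.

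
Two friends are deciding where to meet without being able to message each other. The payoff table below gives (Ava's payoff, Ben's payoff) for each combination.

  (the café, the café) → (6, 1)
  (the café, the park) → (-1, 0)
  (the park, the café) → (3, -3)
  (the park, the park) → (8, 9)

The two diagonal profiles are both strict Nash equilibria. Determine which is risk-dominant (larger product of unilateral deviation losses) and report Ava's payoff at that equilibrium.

8

At both the café: Ava loses 6 − 3 = 3 by deviating; Ben loses 1 − 0 = 1. Product = 3·1 = 3.
At both the park: Ava loses 8 − (-1) = 9 by deviating; Ben loses 9 − (-3) = 12. Product = 9·12 = 108.
108 > 3, so both the park is risk-dominant. Ava's payoff there is 8.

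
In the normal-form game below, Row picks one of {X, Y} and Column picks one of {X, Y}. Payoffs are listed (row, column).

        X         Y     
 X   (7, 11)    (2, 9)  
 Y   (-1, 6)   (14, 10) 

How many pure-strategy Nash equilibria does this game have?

Both X: Row gets 7 (best alternative -1); Column gets 11 (best alternative 9). Neither deviates — NE.
Both Y: Row gets 14 (best alternative 2); Column gets 10 (best alternative 6). Neither deviates — NE.
(Y, X) is not a NE: Row would switch to X (7 > -1).
No other cell survives both best-response checks, so there are 2 pure NE.

2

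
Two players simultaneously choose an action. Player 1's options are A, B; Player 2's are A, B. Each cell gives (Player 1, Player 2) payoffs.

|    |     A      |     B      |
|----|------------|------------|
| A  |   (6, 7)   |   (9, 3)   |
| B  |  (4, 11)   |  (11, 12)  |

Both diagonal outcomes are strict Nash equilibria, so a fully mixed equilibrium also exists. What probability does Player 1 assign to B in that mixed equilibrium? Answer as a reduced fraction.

Player 1's mix p on A must make Player 2 indifferent between A and B.
Player 2's payoff from A: 7p + 11(1−p). From B: 3p + 12(1−p).
Set equal: 4p = 1(1−p) → p = 1/5.
Probability on B is 1 − 1/5 = 4/5.

4/5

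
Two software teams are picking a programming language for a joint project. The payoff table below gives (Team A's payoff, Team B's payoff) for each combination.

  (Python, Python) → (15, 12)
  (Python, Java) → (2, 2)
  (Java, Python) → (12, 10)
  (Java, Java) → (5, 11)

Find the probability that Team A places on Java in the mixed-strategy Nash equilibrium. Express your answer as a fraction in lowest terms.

10/11

Team A's mix p on Python must make Team B indifferent between Python and Java.
Team B's payoff from Python: 12p + 10(1−p). From Java: 2p + 11(1−p).
Set equal: 10p = 1(1−p) → p = 1/11.
Probability on Java is 1 − 1/11 = 10/11.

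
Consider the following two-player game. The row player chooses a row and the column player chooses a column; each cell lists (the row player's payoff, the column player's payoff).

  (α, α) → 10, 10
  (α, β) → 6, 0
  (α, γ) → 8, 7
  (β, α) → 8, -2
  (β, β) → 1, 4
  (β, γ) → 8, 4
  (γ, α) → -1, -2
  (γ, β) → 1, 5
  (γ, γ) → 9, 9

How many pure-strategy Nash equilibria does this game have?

2

Both α: the row player gets 10 (best alternative 8); the column player gets 10 (best alternative 7). Neither deviates — NE.
Both γ: the row player gets 9 (best alternative 8); the column player gets 9 (best alternative 5). Neither deviates — NE.
Both β is not a NE: the row player would switch to α (6 > 1).
No other cell survives both best-response checks, so there are 2 pure NE.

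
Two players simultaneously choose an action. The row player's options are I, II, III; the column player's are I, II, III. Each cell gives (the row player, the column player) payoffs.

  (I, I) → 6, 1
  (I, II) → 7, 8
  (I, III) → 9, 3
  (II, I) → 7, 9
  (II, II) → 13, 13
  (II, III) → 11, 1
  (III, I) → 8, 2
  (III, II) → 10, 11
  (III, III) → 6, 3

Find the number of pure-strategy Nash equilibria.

1

Both II: the row player gets 13 (best alternative 10); the column player gets 13 (best alternative 9). Neither deviates — NE.
Both I is not a NE: the row player would switch to III (8 > 6).
No other cell survives both best-response checks, so there is 1 pure NE.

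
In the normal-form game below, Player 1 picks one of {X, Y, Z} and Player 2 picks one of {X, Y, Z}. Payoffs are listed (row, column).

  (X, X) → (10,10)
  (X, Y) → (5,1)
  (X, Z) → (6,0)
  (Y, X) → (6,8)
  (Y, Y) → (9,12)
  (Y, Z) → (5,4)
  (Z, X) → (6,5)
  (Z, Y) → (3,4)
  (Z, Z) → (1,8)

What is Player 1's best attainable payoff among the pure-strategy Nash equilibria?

10

Both X is a pure NE (Player 1: 10 ≥ 6; Player 2: 10 ≥ 1). Player 1 gets 10.
Both Y is a pure NE (Player 1: 9 ≥ 5; Player 2: 12 ≥ 8). Player 1 gets 9.
Every other cell has a profitable deviation for at least one player. Highest of {10, 9} is 10.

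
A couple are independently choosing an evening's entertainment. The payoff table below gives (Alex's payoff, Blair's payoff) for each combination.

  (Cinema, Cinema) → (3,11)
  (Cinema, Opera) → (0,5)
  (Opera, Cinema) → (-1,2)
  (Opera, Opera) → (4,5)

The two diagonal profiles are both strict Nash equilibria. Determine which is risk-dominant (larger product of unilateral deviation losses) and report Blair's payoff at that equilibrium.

At both Cinema: Alex loses 3 − (-1) = 4 by deviating; Blair loses 11 − 5 = 6. Product = 4·6 = 24.
At both Opera: Alex loses 4 − 0 = 4 by deviating; Blair loses 5 − 2 = 3. Product = 4·3 = 12.
24 > 12, so both Cinema is risk-dominant. Blair's payoff there is 11.

11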